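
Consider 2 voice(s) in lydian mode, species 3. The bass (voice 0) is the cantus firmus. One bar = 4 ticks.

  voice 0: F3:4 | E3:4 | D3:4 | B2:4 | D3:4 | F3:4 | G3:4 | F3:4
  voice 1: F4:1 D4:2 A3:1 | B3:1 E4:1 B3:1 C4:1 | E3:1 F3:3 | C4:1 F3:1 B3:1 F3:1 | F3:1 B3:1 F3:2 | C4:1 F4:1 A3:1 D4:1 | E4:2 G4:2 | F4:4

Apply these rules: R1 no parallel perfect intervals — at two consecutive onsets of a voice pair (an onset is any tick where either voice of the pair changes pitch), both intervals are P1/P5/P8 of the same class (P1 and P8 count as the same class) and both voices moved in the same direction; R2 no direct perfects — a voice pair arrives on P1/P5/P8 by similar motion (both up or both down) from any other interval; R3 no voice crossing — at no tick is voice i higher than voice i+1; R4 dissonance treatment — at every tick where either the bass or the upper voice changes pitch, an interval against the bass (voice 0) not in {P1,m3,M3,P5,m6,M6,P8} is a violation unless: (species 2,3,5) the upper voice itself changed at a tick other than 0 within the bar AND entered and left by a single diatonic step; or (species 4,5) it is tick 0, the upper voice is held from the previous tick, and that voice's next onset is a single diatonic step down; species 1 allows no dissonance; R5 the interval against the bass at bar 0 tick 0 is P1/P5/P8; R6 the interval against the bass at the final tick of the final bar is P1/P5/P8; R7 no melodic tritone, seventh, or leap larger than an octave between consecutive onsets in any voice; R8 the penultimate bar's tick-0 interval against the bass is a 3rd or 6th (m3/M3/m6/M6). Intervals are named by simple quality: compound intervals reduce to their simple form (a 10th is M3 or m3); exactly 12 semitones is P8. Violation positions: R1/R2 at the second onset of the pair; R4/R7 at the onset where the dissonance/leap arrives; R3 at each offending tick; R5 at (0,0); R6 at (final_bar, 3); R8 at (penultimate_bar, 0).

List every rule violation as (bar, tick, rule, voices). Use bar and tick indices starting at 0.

(2, 0, R4, (0, 1))
(3, 0, R4, (0, 1))
(3, 1, R4, (0, 1))
(3, 2, R7, (1,))
(3, 3, R4, (0, 1))
(3, 3, R7, (1,))
(4, 1, R7, (1,))
(4, 2, R7, (1,))
(5, 0, R2, (0, 1))
(7, 0, R1, (0, 1))

bar 0: v0=F3 v1=F4 downbeat P8
bar 1: v0=E3 v1=B3 downbeat P5
bar 2: v0=D3 v1=E3 downbeat M2
bar 3: v0=B2 v1=C4 downbeat m2
bar 4: v0=D3 v1=F3 downbeat m3
bar 5: v0=F3 v1=C4 downbeat P5
bar 6: v0=G3 v1=E4 downbeat M6
bar 7: v0=F3 v1=F4 downbeat P8
  -> R4 @ bar 2 tick 0 v(0, 1): D3/E3 M2 untreated
  -> R4 @ bar 3 tick 0 v(0, 1): B2/C4 m2 untreated
  -> R4 @ bar 3 tick 1 v(0, 1): B2/F3 TT untreated
  -> R7 @ bar 3 tick 2 v(1,): F3->B3 leap 6st
  -> R4 @ bar 3 tick 3 v(0, 1): B2/F3 TT untreated
  -> R7 @ bar 3 tick 3 v(1,): B3->F3 leap 6st
  -> R7 @ bar 4 tick 1 v(1,): F3->B3 leap 6st
  -> R7 @ bar 4 tick 2 v(1,): B3->F3 leap 6st
  -> R2 @ bar 5 tick 0 v(0, 1): D3/F3 m3 -> F3/C4 P5 similar
  -> R1 @ bar 7 tick 0 v(0, 1): G3/G4 P8 -> F3/F4 P8 similar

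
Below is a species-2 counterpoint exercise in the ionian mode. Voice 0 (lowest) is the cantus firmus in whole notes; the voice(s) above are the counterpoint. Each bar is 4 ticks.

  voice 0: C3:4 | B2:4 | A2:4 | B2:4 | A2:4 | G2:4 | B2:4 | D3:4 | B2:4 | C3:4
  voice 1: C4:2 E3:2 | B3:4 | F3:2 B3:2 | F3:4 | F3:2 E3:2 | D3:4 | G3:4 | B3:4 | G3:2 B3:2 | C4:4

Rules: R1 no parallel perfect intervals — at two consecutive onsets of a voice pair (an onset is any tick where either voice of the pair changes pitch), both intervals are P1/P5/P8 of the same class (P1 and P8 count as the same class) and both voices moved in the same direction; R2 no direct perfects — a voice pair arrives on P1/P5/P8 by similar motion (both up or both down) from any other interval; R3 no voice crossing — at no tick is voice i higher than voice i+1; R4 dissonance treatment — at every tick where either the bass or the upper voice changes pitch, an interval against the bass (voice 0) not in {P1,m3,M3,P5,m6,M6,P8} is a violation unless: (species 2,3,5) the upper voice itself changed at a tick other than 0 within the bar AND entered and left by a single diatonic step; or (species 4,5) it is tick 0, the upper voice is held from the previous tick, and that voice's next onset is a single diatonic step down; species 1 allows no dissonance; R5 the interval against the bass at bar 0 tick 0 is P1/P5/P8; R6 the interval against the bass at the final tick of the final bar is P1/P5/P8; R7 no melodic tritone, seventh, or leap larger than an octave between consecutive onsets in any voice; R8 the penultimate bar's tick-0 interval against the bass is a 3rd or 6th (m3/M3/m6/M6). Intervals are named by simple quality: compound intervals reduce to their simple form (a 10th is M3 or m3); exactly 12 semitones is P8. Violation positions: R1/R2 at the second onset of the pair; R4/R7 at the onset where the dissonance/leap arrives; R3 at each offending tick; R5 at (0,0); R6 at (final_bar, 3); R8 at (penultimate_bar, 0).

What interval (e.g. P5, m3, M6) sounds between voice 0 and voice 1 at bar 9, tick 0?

P8

voice 0=C3 voice 1=C4 -> P8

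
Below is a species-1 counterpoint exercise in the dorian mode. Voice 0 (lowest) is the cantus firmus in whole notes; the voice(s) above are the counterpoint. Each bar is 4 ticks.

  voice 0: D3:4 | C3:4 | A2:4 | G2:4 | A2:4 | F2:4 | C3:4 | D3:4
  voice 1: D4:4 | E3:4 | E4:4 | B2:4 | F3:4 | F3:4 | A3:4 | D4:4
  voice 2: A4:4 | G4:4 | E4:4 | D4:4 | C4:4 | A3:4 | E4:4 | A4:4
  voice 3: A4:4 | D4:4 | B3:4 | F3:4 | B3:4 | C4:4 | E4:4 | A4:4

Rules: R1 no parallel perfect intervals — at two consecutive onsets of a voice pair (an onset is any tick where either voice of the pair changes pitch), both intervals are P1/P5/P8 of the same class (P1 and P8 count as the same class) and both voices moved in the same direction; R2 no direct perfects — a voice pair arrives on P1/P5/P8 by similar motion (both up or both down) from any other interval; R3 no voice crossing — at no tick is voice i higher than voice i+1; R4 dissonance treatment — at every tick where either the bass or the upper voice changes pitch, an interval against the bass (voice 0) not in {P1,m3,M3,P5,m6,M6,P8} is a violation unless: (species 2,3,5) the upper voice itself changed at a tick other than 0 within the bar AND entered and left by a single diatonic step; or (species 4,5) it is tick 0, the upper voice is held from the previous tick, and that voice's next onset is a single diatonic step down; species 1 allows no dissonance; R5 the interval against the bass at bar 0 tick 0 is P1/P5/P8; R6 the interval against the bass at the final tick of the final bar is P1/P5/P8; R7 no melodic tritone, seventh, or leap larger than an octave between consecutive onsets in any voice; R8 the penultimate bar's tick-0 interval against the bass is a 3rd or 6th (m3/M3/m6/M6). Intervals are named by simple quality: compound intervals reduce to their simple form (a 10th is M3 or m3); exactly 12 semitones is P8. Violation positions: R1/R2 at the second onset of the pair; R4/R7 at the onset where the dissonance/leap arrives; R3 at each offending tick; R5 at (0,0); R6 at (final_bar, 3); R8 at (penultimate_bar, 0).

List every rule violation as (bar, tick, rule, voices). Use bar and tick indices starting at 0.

(1, 0, R1, (0, 2))
(1, 0, R3, (2, 3))
(1, 0, R4, (0, 3))
(1, 0, R7, (1,))
(1, 1, R3, (2, 3))
(1, 2, R3, (2, 3))
(1, 3, R3, (2, 3))
(2, 0, R1, (0, 2))
(2, 0, R3, (2, 3))
(2, 0, R4, (0, 3))
(2, 1, R3, (2, 3))
(2, 2, R3, (2, 3))
(2, 3, R3, (2, 3))
(3, 0, R1, (0, 2))
(3, 0, R3, (2, 3))
(3, 0, R4, (0, 3))
(3, 0, R7, (1,))
(3, 0, R7, (3,))
(3, 1, R3, (2, 3))
(3, 2, R3, (2, 3))
(3, 3, R3, (2, 3))
(4, 0, R3, (2, 3))
(4, 0, R4, (0, 3))
(4, 0, R7, (1,))
(4, 0, R7, (3,))
(4, 1, R3, (2, 3))
(4, 2, R3, (2, 3))
(4, 3, R3, (2, 3))
(6, 0, R1, (1, 3))
(6, 0, R2, (1, 2))
(6, 0, R2, (2, 3))
(7, 0, R1, (1, 2))
(7, 0, R1, (1, 3))
(7, 0, R1, (2, 3))
(7, 0, R2, (0, 1))
(7, 0, R2, (0, 2))
(7, 0, R2, (0, 3))

bar 0: v0=D3 v1=D4 v2=A4 v3=A4 downbeat P5
bar 1: v0=C3 v1=E3 v2=G4 v3=D4 downbeat M2
bar 2: v0=A2 v1=E4 v2=E4 v3=B3 downbeat M2
bar 3: v0=G2 v1=B2 v2=D4 v3=F3 downbeat m7
bar 4: v0=A2 v1=F3 v2=C4 v3=B3 downbeat M2
bar 5: v0=F2 v1=F3 v2=A3 v3=C4 downbeat P5
bar 6: v0=C3 v1=A3 v2=E4 v3=E4 downbeat M3
bar 7: v0=D3 v1=D4 v2=A4 v3=A4 downbeat P5
  -> R1 @ bar 1 tick 0 v(0, 2): D3/A4 P5 -> C3/G4 P5 similar
  -> R3 @ bar 1 tick 0 v(2, 3): G4 above D4
  -> R4 @ bar 1 tick 0 v(0, 3): C3/D4 M2 untreated
  -> R7 @ bar 1 tick 0 v(1,): D4->E3 leap 10st
  -> R3 @ bar 1 tick 1 v(2, 3): G4 above D4
  -> R3 @ bar 1 tick 2 v(2, 3): G4 above D4
  -> R3 @ bar 1 tick 3 v(2, 3): G4 above D4
  -> R1 @ bar 2 tick 0 v(0, 2): C3/G4 P5 -> A2/E4 P5 similar
  -> R3 @ bar 2 tick 0 v(2, 3): E4 above B3
  -> R4 @ bar 2 tick 0 v(0, 3): A2/B3 M2 untreated
  -> R3 @ bar 2 tick 1 v(2, 3): E4 above B3
  -> R3 @ bar 2 tick 2 v(2, 3): E4 above B3
  -> R3 @ bar 2 tick 3 v(2, 3): E4 above B3
  -> R1 @ bar 3 tick 0 v(0, 2): A2/E4 P5 -> G2/D4 P5 similar
  -> R3 @ bar 3 tick 0 v(2, 3): D4 above F3
  -> R4 @ bar 3 tick 0 v(0, 3): G2/F3 m7 untreated
  -> R7 @ bar 3 tick 0 v(1,): E4->B2 leap 17st
  -> R7 @ bar 3 tick 0 v(3,): B3->F3 leap 6st
  -> R3 @ bar 3 tick 1 v(2, 3): D4 above F3
  -> R3 @ bar 3 tick 2 v(2, 3): D4 above F3
  -> R3 @ bar 3 tick 3 v(2, 3): D4 above F3
  -> R3 @ bar 4 tick 0 v(2, 3): C4 above B3
  -> R4 @ bar 4 tick 0 v(0, 3): A2/B3 M2 untreated
  -> R7 @ bar 4 tick 0 v(1,): B2->F3 leap 6st
  -> R7 @ bar 4 tick 0 v(3,): F3->B3 leap 6st
  -> R3 @ bar 4 tick 1 v(2, 3): C4 above B3
  -> R3 @ bar 4 tick 2 v(2, 3): C4 above B3
  -> R3 @ bar 4 tick 3 v(2, 3): C4 above B3
  -> R1 @ bar 6 tick 0 v(1, 3): F3/C4 P5 -> A3/E4 P5 similar
  -> R2 @ bar 6 tick 0 v(1, 2): F3/A3 M3 -> A3/E4 P5 similar
  -> R2 @ bar 6 tick 0 v(2, 3): A3/C4 m3 -> E4/E4 P1 similar
  -> R1 @ bar 7 tick 0 v(1, 2): A3/E4 P5 -> D4/A4 P5 similar
  -> R1 @ bar 7 tick 0 v(1, 3): A3/E4 P5 -> D4/A4 P5 similar
  -> R1 @ bar 7 tick 0 v(2, 3): E4/E4 P1 -> A4/A4 P1 similar
  -> R2 @ bar 7 tick 0 v(0, 1): C3/A3 M6 -> D3/D4 P8 similar
  -> R2 @ bar 7 tick 0 v(0, 2): C3/E4 M3 -> D3/A4 P5 similar
  -> R2 @ bar 7 tick 0 v(0, 3): C3/E4 M3 -> D3/A4 P5 similar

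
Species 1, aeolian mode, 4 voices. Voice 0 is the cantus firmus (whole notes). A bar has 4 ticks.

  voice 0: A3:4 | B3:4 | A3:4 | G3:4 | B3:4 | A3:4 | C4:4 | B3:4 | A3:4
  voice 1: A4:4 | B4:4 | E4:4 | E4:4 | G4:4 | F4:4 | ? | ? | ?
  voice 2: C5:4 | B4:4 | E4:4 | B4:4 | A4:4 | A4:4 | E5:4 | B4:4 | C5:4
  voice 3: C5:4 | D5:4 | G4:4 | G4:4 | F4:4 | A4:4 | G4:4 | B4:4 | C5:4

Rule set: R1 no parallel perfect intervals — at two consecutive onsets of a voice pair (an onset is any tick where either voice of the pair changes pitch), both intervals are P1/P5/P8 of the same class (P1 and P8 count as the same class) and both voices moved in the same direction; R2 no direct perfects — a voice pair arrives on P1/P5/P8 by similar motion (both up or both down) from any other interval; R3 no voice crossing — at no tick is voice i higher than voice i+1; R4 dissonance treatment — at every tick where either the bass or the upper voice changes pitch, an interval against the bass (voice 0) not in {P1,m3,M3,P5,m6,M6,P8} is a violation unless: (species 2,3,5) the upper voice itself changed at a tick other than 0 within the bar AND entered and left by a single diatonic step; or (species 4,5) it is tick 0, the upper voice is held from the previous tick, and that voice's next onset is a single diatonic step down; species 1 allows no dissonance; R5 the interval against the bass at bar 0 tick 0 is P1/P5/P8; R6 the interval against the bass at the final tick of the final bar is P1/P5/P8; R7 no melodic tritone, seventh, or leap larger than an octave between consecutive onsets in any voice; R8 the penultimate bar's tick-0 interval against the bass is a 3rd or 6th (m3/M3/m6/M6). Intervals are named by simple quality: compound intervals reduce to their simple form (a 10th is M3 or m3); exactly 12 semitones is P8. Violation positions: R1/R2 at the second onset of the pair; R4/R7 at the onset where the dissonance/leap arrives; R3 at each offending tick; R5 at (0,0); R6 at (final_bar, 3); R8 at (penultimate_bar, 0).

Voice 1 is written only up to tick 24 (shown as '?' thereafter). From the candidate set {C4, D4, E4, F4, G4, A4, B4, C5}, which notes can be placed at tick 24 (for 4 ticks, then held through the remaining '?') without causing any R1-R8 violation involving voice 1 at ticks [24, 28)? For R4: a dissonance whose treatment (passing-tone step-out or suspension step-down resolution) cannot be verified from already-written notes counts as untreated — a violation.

{E4}

C4: violates R2
D4: violates R4
E4: legal
F4: violates R4
G4: violates R2
A4: violates R2
B4: violates R4,R7
C5: violates R2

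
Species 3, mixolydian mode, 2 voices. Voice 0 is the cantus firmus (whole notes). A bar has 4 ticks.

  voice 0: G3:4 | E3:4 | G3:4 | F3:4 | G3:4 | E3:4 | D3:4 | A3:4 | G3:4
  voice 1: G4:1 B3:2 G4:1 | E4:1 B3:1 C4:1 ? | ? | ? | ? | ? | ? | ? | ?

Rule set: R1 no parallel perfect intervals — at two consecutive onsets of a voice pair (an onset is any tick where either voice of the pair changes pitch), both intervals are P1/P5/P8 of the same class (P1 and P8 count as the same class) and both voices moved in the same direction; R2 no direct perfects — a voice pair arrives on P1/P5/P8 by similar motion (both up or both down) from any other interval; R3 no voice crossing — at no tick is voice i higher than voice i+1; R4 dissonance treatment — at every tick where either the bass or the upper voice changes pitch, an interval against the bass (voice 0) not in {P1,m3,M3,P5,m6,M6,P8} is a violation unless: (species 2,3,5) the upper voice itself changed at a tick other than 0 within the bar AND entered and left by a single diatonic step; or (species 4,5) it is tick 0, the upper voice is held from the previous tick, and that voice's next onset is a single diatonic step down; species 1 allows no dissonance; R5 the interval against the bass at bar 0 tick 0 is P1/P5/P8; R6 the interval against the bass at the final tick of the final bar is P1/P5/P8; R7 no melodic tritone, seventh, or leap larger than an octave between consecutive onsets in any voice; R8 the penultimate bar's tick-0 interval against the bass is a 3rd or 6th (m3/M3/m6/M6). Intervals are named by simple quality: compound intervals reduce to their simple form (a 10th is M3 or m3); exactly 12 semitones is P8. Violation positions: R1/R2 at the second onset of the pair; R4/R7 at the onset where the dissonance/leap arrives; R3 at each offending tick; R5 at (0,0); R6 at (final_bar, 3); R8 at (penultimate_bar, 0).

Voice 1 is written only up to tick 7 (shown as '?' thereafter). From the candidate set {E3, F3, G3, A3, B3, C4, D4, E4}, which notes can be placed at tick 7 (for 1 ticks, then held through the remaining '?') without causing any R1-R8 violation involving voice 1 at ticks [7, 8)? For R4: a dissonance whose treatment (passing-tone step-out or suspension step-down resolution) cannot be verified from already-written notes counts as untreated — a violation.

E3: legal
F3: violates R4
G3: legal
A3: violates R4
B3: legal
C4: legal
D4: violates R4
E4: legal

{B3, C4, E3, E4, G3}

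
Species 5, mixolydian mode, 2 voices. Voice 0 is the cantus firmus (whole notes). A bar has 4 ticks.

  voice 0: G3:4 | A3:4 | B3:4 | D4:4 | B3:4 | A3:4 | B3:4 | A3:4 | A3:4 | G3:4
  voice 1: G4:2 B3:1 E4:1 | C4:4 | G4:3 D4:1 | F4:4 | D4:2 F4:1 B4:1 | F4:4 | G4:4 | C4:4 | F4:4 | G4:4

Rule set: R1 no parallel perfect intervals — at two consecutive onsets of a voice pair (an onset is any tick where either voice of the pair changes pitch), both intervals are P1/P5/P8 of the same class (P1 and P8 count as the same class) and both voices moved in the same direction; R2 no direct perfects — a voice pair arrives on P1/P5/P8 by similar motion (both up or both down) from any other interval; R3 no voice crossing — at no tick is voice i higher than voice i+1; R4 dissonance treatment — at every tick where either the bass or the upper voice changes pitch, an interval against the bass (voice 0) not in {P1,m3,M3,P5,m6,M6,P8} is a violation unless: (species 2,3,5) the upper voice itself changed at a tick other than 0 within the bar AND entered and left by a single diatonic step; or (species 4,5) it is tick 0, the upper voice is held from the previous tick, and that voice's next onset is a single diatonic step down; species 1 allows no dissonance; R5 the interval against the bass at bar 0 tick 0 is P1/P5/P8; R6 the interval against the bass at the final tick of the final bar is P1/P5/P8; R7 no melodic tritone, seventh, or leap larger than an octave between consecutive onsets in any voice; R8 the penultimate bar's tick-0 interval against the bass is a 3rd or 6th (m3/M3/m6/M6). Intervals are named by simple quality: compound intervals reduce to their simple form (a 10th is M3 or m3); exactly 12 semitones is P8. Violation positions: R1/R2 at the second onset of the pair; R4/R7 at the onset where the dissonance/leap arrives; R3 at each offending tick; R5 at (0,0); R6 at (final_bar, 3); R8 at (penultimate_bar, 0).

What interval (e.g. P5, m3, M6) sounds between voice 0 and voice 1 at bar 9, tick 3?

voice 0=G3 voice 1=G4 -> P8

P8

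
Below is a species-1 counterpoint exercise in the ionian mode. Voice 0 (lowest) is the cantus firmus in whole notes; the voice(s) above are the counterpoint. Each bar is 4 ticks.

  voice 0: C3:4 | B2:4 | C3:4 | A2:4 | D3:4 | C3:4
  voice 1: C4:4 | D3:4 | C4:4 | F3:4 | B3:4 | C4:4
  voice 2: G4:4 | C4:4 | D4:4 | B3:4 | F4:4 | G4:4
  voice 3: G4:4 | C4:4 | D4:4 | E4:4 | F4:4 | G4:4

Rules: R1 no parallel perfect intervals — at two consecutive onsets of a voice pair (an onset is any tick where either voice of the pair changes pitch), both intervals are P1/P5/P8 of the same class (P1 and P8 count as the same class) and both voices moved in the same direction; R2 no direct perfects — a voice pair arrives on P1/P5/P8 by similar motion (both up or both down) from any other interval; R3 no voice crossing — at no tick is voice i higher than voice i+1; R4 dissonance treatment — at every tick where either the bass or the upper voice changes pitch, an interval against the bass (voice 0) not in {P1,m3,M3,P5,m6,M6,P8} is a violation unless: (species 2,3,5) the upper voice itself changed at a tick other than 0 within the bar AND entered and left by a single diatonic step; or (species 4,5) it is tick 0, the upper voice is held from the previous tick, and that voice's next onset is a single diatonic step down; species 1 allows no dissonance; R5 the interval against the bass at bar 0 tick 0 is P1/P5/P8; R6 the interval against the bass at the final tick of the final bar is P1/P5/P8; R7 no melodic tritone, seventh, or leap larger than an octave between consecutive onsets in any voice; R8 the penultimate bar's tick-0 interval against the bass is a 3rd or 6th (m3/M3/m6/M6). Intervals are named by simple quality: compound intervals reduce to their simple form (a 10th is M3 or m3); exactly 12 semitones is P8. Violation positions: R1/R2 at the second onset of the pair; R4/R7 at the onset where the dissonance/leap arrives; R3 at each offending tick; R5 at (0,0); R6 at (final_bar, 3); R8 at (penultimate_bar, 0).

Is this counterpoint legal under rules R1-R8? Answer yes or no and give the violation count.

No (16 violations)

bar 0: v0=C3 v1=C4 v2=G4 v3=G4 (P5)
bar 1: v0=B2 v1=D3 v2=C4 v3=C4 (m2)
bar 2: v0=C3 v1=C4 v2=D4 v3=D4 (M2)
bar 3: v0=A2 v1=F3 v2=B3 v3=E4 (P5)
bar 4: v0=D3 v1=B3 v2=F4 v3=F4 (m3)
bar 5: v0=C3 v1=C4 v2=G4 v3=G4 (P5)
  R1 @ bar1.0: G4/G4 P1 -> C4/C4 P1 similar
  R4 @ bar1.0: B2/C4 m2 untreated
  R4 @ bar1.0: B2/C4 m2 untreated
  R7 @ bar1.0: C4->D3 leap 10st
  R1 @ bar2.0: C4/C4 P1 -> D4/D4 P1 similar
  R2 @ bar2.0: B2/D3 m3 -> C3/C4 P8 similar
  R4 @ bar2.0: C3/D4 M2 untreated
  R4 @ bar2.0: C3/D4 M2 untreated
  R7 @ bar2.0: D3->C4 leap 10st
  R4 @ bar3.0: A2/B3 M2 untreated
  R2 @ bar4.0: B3/E4 P4 -> F4/F4 P1 similar
  R7 @ bar4.0: F3->B3 leap 6st
  R7 @ bar4.0: B3->F4 leap 6st
  R1 @ bar5.0: F4/F4 P1 -> G4/G4 P1 similar
  R2 @ bar5.0: B3/F4 TT -> C4/G4 P5 similar
  R2 @ bar5.0: B3/F4 TT -> C4/G4 P5 similar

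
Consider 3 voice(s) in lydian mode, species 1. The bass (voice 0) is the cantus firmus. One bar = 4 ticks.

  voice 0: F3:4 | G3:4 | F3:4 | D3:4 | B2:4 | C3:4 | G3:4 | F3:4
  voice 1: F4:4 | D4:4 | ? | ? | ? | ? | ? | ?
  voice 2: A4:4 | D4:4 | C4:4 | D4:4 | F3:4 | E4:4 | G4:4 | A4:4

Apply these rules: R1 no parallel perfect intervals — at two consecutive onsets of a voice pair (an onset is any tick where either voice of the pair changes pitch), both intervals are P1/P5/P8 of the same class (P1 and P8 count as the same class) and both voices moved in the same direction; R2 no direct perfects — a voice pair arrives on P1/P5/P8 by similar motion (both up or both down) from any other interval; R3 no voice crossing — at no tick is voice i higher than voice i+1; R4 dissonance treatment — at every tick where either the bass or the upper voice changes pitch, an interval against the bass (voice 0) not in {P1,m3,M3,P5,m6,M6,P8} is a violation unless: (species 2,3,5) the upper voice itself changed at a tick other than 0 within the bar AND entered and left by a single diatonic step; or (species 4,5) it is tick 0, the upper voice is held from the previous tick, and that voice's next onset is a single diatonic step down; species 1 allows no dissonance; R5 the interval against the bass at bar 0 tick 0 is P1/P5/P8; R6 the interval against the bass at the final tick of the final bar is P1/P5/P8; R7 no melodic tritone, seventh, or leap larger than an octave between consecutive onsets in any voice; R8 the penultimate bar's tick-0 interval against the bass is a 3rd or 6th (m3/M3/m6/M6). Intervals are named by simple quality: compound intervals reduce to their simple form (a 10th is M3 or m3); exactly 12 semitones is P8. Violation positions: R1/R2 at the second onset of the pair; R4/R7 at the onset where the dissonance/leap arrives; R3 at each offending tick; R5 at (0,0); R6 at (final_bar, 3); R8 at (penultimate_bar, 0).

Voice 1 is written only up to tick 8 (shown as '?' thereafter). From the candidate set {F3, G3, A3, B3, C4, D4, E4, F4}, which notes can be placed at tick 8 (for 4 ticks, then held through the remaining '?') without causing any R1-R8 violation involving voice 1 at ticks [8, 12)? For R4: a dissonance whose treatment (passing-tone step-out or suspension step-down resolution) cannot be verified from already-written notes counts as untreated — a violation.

{A3}

F3: violates R2
G3: violates R4
A3: legal
B3: violates R4
C4: violates R1
D4: violates R3
E4: violates R3,R4
F4: violates R3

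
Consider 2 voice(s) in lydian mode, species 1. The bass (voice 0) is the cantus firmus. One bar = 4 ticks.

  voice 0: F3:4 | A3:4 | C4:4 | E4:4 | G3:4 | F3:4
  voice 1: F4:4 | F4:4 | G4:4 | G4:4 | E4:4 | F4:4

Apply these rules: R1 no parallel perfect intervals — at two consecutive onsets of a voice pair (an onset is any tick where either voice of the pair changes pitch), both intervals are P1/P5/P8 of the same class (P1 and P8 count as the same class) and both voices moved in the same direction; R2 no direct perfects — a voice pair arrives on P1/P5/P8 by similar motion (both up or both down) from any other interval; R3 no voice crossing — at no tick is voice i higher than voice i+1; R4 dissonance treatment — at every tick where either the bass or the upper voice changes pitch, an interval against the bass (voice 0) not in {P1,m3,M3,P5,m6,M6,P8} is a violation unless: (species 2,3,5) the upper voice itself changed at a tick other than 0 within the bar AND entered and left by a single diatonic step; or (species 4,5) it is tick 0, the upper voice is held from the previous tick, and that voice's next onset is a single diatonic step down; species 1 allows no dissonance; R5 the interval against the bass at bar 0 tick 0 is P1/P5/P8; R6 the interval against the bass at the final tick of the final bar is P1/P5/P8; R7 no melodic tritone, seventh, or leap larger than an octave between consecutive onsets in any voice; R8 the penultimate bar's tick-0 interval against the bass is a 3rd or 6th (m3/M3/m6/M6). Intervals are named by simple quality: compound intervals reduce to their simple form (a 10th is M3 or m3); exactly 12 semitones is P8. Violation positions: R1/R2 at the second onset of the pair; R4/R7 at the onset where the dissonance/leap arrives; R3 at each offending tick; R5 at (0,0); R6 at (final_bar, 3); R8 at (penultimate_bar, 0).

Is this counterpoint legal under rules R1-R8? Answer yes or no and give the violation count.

No (1 violations)

bar 0: v0=F3 v1=F4 (P8)
bar 1: v0=A3 v1=F4 (m6)
bar 2: v0=C4 v1=G4 (P5)
bar 3: v0=E4 v1=G4 (m3)
bar 4: v0=G3 v1=E4 (M6)
bar 5: v0=F3 v1=F4 (P8)
  R2 @ bar2.0: A3/F4 m6 -> C4/G4 P5 similar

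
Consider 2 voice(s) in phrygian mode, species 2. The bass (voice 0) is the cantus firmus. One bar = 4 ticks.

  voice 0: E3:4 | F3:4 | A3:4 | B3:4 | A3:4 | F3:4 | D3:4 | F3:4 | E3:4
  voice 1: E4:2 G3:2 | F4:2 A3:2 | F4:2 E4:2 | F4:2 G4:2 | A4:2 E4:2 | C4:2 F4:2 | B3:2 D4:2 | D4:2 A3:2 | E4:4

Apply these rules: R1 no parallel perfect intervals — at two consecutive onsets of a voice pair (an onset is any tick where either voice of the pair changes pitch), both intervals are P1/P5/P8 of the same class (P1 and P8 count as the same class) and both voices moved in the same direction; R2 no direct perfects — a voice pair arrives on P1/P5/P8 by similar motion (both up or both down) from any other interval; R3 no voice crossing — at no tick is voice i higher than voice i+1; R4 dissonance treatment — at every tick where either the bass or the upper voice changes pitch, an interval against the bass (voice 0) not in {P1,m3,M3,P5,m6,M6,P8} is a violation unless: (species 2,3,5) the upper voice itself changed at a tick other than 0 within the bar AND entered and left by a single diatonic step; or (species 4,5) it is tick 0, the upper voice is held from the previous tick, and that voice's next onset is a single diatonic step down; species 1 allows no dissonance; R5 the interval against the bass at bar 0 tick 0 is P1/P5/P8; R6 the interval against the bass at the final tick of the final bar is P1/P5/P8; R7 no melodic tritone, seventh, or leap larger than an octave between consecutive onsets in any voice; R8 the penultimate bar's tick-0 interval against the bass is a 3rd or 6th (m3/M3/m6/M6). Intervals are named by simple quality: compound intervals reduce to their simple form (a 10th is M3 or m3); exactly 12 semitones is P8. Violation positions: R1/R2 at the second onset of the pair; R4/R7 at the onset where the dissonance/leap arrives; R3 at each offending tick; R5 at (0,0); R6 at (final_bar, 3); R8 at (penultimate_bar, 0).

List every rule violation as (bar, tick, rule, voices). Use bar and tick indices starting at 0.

(1, 0, R2, (0, 1))
(1, 0, R7, (1,))
(3, 0, R4, (0, 1))
(5, 0, R1, (0, 1))
(6, 0, R7, (1,))

bar 0: v0=E3 v1=E4 downbeat P8
bar 1: v0=F3 v1=F4 downbeat P8
bar 2: v0=A3 v1=F4 downbeat m6
bar 3: v0=B3 v1=F4 downbeat TT
bar 4: v0=A3 v1=A4 downbeat P8
bar 5: v0=F3 v1=C4 downbeat P5
bar 6: v0=D3 v1=B3 downbeat M6
bar 7: v0=F3 v1=D4 downbeat M6
bar 8: v0=E3 v1=E4 downbeat P8
  -> R2 @ bar 1 tick 0 v(0, 1): E3/G3 m3 -> F3/F4 P8 similar
  -> R7 @ bar 1 tick 0 v(1,): G3->F4 leap 10st
  -> R4 @ bar 3 tick 0 v(0, 1): B3/F4 TT untreated
  -> R1 @ bar 5 tick 0 v(0, 1): A3/E4 P5 -> F3/C4 P5 similar
  -> R7 @ bar 6 tick 0 v(1,): F4->B3 leap 6st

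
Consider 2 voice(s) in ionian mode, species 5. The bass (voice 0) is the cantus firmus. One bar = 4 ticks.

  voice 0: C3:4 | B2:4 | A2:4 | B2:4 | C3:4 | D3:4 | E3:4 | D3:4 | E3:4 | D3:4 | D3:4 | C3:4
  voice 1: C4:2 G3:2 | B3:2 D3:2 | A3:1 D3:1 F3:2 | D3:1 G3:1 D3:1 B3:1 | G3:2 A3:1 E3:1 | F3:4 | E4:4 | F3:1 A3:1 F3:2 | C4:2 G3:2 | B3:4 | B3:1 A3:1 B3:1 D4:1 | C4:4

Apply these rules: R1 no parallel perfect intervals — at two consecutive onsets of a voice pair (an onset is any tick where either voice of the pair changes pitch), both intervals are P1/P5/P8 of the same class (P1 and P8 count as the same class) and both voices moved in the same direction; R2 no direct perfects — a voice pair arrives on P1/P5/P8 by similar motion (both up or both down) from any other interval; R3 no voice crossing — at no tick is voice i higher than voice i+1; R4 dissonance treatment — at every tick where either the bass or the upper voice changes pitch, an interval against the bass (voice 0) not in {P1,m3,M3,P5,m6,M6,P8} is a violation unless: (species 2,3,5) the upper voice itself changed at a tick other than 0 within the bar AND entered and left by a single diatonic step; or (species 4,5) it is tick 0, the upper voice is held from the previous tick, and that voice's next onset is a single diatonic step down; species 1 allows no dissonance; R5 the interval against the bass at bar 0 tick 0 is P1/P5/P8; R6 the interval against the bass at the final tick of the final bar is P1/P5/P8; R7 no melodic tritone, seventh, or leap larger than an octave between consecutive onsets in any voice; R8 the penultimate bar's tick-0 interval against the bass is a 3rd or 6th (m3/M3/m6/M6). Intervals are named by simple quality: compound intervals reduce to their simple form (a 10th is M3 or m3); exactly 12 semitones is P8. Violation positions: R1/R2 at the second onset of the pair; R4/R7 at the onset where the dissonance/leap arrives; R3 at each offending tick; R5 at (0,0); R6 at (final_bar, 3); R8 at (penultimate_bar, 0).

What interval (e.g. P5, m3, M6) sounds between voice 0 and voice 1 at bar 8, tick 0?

m6

voice 0=E3 voice 1=C4 -> m6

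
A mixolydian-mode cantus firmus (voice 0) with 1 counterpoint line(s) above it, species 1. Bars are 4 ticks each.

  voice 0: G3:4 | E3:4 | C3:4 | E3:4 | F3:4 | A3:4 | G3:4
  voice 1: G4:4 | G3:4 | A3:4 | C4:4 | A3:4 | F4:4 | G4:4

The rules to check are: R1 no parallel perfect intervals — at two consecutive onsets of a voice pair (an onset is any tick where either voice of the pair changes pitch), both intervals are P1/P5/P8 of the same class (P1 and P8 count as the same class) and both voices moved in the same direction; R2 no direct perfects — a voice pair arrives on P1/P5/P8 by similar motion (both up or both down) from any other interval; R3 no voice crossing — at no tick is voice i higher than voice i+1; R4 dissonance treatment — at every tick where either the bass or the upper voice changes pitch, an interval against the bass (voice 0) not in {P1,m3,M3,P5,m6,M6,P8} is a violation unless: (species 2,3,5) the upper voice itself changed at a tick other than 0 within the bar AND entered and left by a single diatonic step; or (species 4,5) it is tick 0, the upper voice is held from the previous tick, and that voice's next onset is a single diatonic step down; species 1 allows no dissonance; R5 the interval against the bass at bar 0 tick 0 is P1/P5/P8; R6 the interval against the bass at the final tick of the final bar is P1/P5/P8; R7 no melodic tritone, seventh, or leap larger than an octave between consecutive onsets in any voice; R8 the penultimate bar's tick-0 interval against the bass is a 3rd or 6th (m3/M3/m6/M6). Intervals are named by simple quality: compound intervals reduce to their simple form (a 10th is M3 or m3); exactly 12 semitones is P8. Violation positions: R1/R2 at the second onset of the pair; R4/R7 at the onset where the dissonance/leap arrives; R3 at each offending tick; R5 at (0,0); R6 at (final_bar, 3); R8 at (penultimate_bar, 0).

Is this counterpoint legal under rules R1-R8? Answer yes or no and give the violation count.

bar 0: v0=G3 v1=G4 (P8)
bar 1: v0=E3 v1=G3 (m3)
bar 2: v0=C3 v1=A3 (M6)
bar 3: v0=E3 v1=C4 (m6)
bar 4: v0=F3 v1=A3 (M3)
bar 5: v0=A3 v1=F4 (m6)
bar 6: v0=G3 v1=G4 (P8)

Yes (0 violations)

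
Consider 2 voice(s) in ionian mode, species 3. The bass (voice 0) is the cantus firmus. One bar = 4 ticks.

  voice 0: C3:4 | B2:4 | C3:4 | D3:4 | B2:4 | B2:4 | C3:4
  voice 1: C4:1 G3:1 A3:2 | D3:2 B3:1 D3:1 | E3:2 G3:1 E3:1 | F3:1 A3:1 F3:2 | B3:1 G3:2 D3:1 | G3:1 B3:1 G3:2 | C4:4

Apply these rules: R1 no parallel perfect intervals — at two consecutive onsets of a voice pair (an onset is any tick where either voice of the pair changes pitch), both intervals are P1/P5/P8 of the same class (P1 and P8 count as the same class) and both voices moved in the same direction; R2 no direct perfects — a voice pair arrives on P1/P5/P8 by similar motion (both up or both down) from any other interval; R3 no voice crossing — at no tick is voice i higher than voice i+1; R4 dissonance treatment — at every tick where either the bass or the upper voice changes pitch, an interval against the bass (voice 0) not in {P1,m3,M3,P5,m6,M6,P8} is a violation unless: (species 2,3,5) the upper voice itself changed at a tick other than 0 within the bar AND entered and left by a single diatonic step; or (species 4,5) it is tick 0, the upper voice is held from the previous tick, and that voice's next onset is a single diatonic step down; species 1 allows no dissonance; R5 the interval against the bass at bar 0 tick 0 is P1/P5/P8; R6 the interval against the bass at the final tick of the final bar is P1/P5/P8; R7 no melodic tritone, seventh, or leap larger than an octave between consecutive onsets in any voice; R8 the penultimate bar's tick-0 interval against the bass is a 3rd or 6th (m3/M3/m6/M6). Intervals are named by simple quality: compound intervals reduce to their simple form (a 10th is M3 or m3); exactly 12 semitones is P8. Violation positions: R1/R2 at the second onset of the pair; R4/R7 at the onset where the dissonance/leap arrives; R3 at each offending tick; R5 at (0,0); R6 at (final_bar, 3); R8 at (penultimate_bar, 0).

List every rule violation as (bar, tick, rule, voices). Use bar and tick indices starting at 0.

bar 0: v0=C3 v1=C4 downbeat P8
bar 1: v0=B2 v1=D3 downbeat m3
bar 2: v0=C3 v1=E3 downbeat M3
bar 3: v0=D3 v1=F3 downbeat m3
bar 4: v0=B2 v1=B3 downbeat P8
bar 5: v0=B2 v1=G3 downbeat m6
bar 6: v0=C3 v1=C4 downbeat P8
  -> R7 @ bar 4 tick 0 v(1,): F3->B3 leap 6st
  -> R2 @ bar 6 tick 0 v(0, 1): B2/G3 m6 -> C3/C4 P8 similar

(4, 0, R7, (1,))
(6, 0, R2, (0, 1))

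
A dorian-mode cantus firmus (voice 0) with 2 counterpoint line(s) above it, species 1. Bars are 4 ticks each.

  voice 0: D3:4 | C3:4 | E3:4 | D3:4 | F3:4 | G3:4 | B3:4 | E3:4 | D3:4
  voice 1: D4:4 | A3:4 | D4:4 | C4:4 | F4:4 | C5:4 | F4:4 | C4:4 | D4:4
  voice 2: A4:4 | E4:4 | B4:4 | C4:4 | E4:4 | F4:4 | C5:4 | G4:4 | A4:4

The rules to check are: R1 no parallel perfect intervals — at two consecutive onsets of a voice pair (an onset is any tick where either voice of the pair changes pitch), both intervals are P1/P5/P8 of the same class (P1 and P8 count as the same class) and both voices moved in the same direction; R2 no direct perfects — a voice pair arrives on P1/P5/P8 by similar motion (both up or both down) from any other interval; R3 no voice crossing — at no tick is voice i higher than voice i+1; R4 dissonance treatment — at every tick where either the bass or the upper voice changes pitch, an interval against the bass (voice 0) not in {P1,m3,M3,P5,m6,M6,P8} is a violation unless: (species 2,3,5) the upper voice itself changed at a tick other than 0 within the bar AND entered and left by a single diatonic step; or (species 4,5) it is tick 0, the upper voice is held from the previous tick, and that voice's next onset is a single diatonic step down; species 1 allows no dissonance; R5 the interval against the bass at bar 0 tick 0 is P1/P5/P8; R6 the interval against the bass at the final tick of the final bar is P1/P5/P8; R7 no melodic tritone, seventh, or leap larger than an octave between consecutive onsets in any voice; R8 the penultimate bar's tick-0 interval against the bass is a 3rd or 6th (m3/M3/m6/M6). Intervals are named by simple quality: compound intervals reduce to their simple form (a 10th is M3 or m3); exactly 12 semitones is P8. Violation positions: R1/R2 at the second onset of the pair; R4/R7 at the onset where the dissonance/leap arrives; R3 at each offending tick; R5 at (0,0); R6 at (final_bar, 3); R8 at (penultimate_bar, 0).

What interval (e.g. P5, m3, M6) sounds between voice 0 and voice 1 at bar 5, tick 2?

voice 0=G3 voice 1=C5 -> P4

P4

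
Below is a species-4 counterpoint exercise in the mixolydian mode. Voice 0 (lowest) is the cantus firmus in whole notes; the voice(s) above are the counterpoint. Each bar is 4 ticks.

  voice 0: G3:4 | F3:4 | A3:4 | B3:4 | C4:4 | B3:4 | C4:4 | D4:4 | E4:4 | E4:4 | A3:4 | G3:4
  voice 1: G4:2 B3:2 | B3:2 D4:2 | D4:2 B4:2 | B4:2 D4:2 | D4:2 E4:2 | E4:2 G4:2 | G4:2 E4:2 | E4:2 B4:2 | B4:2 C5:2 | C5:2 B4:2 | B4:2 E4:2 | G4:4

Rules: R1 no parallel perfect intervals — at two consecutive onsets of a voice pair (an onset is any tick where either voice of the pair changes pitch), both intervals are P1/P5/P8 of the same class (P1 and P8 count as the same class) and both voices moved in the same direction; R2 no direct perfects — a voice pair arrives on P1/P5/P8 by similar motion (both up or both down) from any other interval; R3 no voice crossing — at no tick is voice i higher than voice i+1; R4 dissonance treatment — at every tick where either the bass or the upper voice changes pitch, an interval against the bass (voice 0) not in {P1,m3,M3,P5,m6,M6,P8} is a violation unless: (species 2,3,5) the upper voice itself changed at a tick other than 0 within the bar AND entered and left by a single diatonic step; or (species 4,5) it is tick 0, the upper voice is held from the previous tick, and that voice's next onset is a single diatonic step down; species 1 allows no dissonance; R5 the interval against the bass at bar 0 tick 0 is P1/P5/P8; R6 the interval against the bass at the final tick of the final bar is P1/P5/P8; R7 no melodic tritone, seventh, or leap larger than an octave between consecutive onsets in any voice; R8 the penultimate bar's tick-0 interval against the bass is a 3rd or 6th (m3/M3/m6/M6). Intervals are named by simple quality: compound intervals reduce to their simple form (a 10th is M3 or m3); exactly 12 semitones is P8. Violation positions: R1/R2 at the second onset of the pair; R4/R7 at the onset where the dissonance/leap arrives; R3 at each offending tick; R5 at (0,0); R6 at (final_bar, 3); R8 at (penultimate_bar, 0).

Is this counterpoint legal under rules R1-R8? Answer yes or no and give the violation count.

bar 0: v0=G3 v1=G4 (P8)
bar 1: v0=F3 v1=B3 (TT)
bar 2: v0=A3 v1=D4 (P4)
bar 3: v0=B3 v1=B4 (P8)
bar 4: v0=C4 v1=D4 (M2)
bar 5: v0=B3 v1=E4 (P4)
bar 6: v0=C4 v1=G4 (P5)
bar 7: v0=D4 v1=E4 (M2)
bar 8: v0=E4 v1=B4 (P5)
bar 9: v0=E4 v1=C5 (m6)
bar 10: v0=A3 v1=B4 (M2)
bar 11: v0=G3 v1=G4 (P8)
  R4 @ bar1.0: F3/B3 TT untreated
  R4 @ bar2.0: A3/D4 P4 untreated
  R4 @ bar2.2: A3/B4 M2 untreated
  R4 @ bar4.0: C4/D4 M2 untreated
  R4 @ bar5.0: B3/E4 P4 untreated
  R4 @ bar7.0: D4/E4 M2 untreated
  R4 @ bar10.0: A3/B4 M2 untreated
  R8 @ bar10.0: penult M2 not 3rd/6th

No (8 violations)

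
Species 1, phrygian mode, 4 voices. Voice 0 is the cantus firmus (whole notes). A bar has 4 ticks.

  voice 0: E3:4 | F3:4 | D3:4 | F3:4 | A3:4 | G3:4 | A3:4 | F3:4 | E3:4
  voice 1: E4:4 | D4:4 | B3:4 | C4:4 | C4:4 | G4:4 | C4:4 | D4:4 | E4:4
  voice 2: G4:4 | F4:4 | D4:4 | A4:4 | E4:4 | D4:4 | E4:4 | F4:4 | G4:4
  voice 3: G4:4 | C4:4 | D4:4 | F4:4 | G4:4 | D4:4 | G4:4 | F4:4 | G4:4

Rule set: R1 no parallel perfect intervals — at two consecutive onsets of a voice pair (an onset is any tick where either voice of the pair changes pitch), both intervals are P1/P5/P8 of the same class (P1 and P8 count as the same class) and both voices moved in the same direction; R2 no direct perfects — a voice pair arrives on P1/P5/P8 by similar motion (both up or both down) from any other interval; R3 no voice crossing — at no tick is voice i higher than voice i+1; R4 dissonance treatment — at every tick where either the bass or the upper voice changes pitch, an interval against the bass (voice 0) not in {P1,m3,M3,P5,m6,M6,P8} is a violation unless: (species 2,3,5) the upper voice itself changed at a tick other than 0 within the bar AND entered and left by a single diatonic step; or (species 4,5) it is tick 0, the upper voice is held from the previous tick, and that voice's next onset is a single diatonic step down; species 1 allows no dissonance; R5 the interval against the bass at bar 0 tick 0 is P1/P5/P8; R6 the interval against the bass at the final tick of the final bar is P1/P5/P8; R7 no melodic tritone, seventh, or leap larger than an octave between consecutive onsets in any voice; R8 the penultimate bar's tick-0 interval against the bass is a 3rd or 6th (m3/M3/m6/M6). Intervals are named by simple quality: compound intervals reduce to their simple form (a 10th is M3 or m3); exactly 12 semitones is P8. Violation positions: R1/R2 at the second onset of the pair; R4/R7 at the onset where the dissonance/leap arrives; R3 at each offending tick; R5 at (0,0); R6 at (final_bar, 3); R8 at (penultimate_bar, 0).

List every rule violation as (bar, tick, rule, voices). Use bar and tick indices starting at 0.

(0, 0, R5, (0, 2))
(0, 0, R5, (0, 3))
(1, 0, R3, (2, 3))
(1, 1, R3, (2, 3))
(1, 2, R3, (2, 3))
(1, 3, R3, (2, 3))
(2, 0, R1, (0, 2))
(3, 0, R1, (0, 3))
(3, 0, R2, (0, 1))
(3, 0, R3, (2, 3))
(3, 1, R3, (2, 3))
(3, 2, R3, (2, 3))
(3, 3, R3, (2, 3))
(4, 0, R4, (0, 3))
(5, 0, R1, (0, 2))
(5, 0, R2, (0, 3))
(5, 0, R2, (2, 3))
(5, 0, R3, (1, 2))
(5, 1, R3, (1, 2))
(5, 2, R3, (1, 2))
(5, 3, R3, (1, 2))
(6, 0, R1, (0, 2))
(6, 0, R4, (0, 3))
(7, 0, R2, (0, 3))
(7, 0, R8, (0, 2))
(7, 0, R8, (0, 3))
(8, 0, R1, (2, 3))
(8, 3, R6, (0, 2))
(8, 3, R6, (0, 3))

bar 0: v0=E3 v1=E4 v2=G4 v3=G4 downbeat m3
bar 1: v0=F3 v1=D4 v2=F4 v3=C4 downbeat P5
bar 2: v0=D3 v1=B3 v2=D4 v3=D4 downbeat P8
bar 3: v0=F3 v1=C4 v2=A4 v3=F4 downbeat P8
bar 4: v0=A3 v1=C4 v2=E4 v3=G4 downbeat m7
bar 5: v0=G3 v1=G4 v2=D4 v3=D4 downbeat P5
bar 6: v0=A3 v1=C4 v2=E4 v3=G4 downbeat m7
bar 7: v0=F3 v1=D4 v2=F4 v3=F4 downbeat P8
bar 8: v0=E3 v1=E4 v2=G4 v3=G4 downbeat m3
  -> R5 @ bar 0 tick 0 v(0, 2): opens on m3
  -> R5 @ bar 0 tick 0 v(0, 3): opens on m3
  -> R3 @ bar 1 tick 0 v(2, 3): F4 above C4
  -> R3 @ bar 1 tick 1 v(2, 3): F4 above C4
  -> R3 @ bar 1 tick 2 v(2, 3): F4 above C4
  -> R3 @ bar 1 tick 3 v(2, 3): F4 above C4
  -> R1 @ bar 2 tick 0 v(0, 2): F3/F4 P8 -> D3/D4 P8 similar
  -> R1 @ bar 3 tick 0 v(0, 3): D3/D4 P8 -> F3/F4 P8 similar
  -> R2 @ bar 3 tick 0 v(0, 1): D3/B3 M6 -> F3/C4 P5 similar
  -> R3 @ bar 3 tick 0 v(2, 3): A4 above F4
  -> R3 @ bar 3 tick 1 v(2, 3): A4 above F4
  -> R3 @ bar 3 tick 2 v(2, 3): A4 above F4
  -> R3 @ bar 3 tick 3 v(2, 3): A4 above F4
  -> R4 @ bar 4 tick 0 v(0, 3): A3/G4 m7 untreated
  -> R1 @ bar 5 tick 0 v(0, 2): A3/E4 P5 -> G3/D4 P5 similar
  -> R2 @ bar 5 tick 0 v(0, 3): A3/G4 m7 -> G3/D4 P5 similar
  -> R2 @ bar 5 tick 0 v(2, 3): E4/G4 m3 -> D4/D4 P1 similar
  -> R3 @ bar 5 tick 0 v(1, 2): G4 above D4
  -> R3 @ bar 5 tick 1 v(1, 2): G4 above D4
  -> R3 @ bar 5 tick 2 v(1, 2): G4 above D4
  -> R3 @ bar 5 tick 3 v(1, 2): G4 above D4
  -> R1 @ bar 6 tick 0 v(0, 2): G3/D4 P5 -> A3/E4 P5 similar
  -> R4 @ bar 6 tick 0 v(0, 3): A3/G4 m7 untreated
  -> R2 @ bar 7 tick 0 v(0, 3): A3/G4 m7 -> F3/F4 P8 similar
  -> R8 @ bar 7 tick 0 v(0, 2): penult P8 not 3rd/6th
  -> R8 @ bar 7 tick 0 v(0, 3): penult P8 not 3rd/6th
  -> R1 @ bar 8 tick 0 v(2, 3): F4/F4 P1 -> G4/G4 P1 similar
  -> R6 @ bar 8 tick 3 v(0, 2): closes on m3
  -> R6 @ bar 8 tick 3 v(0, 3): closes on m3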